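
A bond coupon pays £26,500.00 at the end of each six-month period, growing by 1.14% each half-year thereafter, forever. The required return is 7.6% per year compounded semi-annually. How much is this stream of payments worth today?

£996,240.60

Periodic rate r = 0.076/2 per half-year.
Growing perpetuity (Gordon): PV = PMT₁ / (r − g) = 26,500 / (r − 0.0114) = £996,240.60.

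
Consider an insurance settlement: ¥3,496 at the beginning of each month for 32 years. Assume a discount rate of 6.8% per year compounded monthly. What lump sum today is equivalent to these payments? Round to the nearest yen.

This is an annuity due: 384 payments of ¥3,496 at the beginning of each month.
Periodic rate r = 0.068/12 per month; n is counted in months.
PV = PMT × [(1 − (1+r)^−n)/r] × (1+r) = 3,496 × [1 − (1+r)^−384] / r × (1+r) = ¥549,587

¥549,587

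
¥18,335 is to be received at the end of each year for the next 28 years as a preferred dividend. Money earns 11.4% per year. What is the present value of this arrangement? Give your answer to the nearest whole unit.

This is an ordinary annuity: 28 payments of ¥18,335 at the end of each year.
Periodic rate r = 0.114 per year.
PV = PMT × [(1 − (1+r)^−n)/r] = 18,335 × [1 − (1+r)^−28] / r = ¥153,006

¥153,006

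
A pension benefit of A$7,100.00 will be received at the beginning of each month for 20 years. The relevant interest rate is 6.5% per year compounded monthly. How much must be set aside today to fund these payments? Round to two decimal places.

A$957,445.75

This is an annuity due: 240 payments of A$7,100.00 at the beginning of each month.
Periodic rate r = 0.065/12 per month; n is counted in months.
PV = PMT × [(1 − (1+r)^−n)/r] × (1+r) = 7,100 × [1 − (1+r)^−240] / r × (1+r) = A$957,445.75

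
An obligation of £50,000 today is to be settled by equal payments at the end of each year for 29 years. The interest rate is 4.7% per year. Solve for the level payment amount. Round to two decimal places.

£3,192.78

Level ordinary annuity; solve PV = PMT × [(1 − (1+r)^−n)/r] for PMT.
Periodic rate r = 0.047 per year.
With n = 29: PMT = 50,000 / ([(1 − (1+r)^−n)/r]) = £3,192.78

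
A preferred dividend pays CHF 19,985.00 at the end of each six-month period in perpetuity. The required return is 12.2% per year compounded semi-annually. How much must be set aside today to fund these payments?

Periodic rate r = 0.122/2 per half-year.
Level perpetuity: PV = PMT / r = 19,985 / (0.122/2) = CHF 327,622.95.

CHF 327,622.95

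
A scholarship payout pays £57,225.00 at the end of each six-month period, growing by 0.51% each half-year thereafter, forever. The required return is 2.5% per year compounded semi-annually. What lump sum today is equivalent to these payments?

£7,733,108.11

Periodic rate r = 0.025/2 per half-year.
Growing perpetuity (Gordon): PV = PMT₁ / (r − g) = 57,225 / (r − 0.0051) = £7,733,108.11.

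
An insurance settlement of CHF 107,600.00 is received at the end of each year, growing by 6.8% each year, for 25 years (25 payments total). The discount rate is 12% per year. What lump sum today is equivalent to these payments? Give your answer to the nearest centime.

CHF 1,438,796.69

Periodic rate r = 0.12 per year.
Growing ordinary annuity: PV = PMT₁ × [1 − ((1+g)/(1+r))^n] / (r − g) = 107,600 × [1 − ((1+0.068)/(1+r))^25] / (r − 0.068) = CHF 1,438,796.69.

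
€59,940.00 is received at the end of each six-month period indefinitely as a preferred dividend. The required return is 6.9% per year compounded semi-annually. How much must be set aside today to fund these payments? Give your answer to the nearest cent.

€1,737,391.30

Periodic rate r = 0.069/2 per half-year.
Level perpetuity: PV = PMT / r = 59,940 / (0.069/2) = €1,737,391.30.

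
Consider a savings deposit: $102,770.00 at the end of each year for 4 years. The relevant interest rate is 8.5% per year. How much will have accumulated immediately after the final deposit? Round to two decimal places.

$466,525.87

This is an ordinary annuity: 4 deposits of $102,770.00 at the end of each year.
Periodic rate r = 0.085 per year.
FV = PMT × [((1+r)^n − 1)/r] = 102,770 × [(1+r)^4 − 1] / r = $466,525.87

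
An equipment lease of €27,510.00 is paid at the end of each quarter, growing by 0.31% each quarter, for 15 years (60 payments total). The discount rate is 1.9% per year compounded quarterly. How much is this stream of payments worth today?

€1,565,680.32

Periodic rate r = 0.019/4 per quarter; n is counted in quarters.
Growing ordinary annuity: PV = PMT₁ × [1 − ((1+g)/(1+r))^n] / (r − g) = 27,510 × [1 − ((1+0.0031)/(1+r))^60] / (r − 0.0031) = €1,565,680.32.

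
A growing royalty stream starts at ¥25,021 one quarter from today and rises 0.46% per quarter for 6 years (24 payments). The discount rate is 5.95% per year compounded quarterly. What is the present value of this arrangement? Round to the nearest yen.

¥527,664

Periodic rate r = 0.0595/4 per quarter; n is counted in quarters.
Growing ordinary annuity: PV = PMT₁ × [1 − ((1+g)/(1+r))^n] / (r − g) = 25,021 × [1 − ((1+0.0046)/(1+r))^24] / (r − 0.0046) = ¥527,664.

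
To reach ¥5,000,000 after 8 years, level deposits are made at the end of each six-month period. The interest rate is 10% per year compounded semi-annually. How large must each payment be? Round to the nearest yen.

¥211,350

Level ordinary annuity; solve FV = PMT × [((1+r)^n − 1)/r] for PMT.
Periodic rate r = 0.1/2 per half-year; n is counted in half-years.
With n = 16: PMT = 5,000,000 / ([((1+r)^n − 1)/r]) = ¥211,350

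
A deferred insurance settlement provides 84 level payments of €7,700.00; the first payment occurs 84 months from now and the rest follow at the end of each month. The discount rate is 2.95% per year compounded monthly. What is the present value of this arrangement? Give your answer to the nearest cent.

Ordinary annuity of 84 payments, first payment at period 84.
Periodic rate r = 0.0295/12 per month; n is counted in months.
The ordinary-annuity PV formula values the stream one period before the first payment (period 83); discount that back 83 periods:
PV₀ = 7,700 × [1 − (1+r)^−84] / r × (1+r)^−83 = €476,118.33

€476,118.33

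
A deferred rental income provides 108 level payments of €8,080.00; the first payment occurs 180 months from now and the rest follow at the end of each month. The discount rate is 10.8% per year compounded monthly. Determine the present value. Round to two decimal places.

Ordinary annuity of 108 payments, first payment at period 180.
Periodic rate r = 0.108/12 per month; n is counted in months.
The ordinary-annuity PV formula values the stream one period before the first payment (period 179); discount that back 179 periods:
PV₀ = 8,080 × [1 − (1+r)^−108] / r × (1+r)^−179 = €111,959.23

€111,959.23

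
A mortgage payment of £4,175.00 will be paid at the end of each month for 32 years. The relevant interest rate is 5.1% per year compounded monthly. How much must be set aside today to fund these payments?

This is an ordinary annuity: 384 payments of £4,175.00 at the end of each month.
Periodic rate r = 0.051/12 per month; n is counted in months.
PV = PMT × [(1 − (1+r)^−n)/r] = 4,175 × [1 − (1+r)^−384] / r = £789,600.08

£789,600.08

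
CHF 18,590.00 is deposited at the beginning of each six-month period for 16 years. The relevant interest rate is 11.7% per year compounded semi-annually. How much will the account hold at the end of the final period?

CHF 1,738,173.03

This is an annuity due: 32 deposits of CHF 18,590.00 at the beginning of each six-month period.
Periodic rate r = 0.117/2 per half-year; n is counted in half-years.
FV = PMT × [((1+r)^n − 1)/r] × (1+r) = 18,590 × [(1+r)^32 − 1] / r × (1+r) = CHF 1,738,173.03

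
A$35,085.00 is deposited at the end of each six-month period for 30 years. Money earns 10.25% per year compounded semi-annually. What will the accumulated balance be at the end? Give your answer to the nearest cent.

This is an ordinary annuity: 60 deposits of A$35,085.00 at the end of each six-month period.
Periodic rate r = 0.1025/2 per half-year; n is counted in half-years.
FV = PMT × [((1+r)^n − 1)/r] = 35,085 × [(1+r)^60 − 1] / r = A$13,049,133.07

A$13,049,133.07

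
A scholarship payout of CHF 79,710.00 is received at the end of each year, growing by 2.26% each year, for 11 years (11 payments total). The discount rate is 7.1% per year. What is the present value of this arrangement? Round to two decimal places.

Periodic rate r = 0.071 per year.
Growing ordinary annuity: PV = PMT₁ × [1 − ((1+g)/(1+r))^n] / (r − g) = 79,710 × [1 − ((1+0.0226)/(1+r))^11] / (r − 0.0226) = CHF 656,646.06.

CHF 656,646.06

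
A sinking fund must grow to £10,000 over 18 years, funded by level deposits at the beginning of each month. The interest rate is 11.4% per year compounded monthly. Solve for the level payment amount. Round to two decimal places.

Level annuity due; solve FV = PMT × [((1+r)^n − 1)/r] × (1+r) for PMT.
Periodic rate r = 0.114/12 per month; n is counted in months.
With n = 216: PMT = 10,000 / ([((1+r)^n − 1)/r] × (1+r)) = £14.03

£14.03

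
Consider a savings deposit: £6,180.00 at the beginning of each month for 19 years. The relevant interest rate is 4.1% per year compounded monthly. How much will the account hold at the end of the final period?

£2,135,119.90

This is an annuity due: 228 deposits of £6,180.00 at the beginning of each month.
Periodic rate r = 0.041/12 per month; n is counted in months.
FV = PMT × [((1+r)^n − 1)/r] × (1+r) = 6,180 × [(1+r)^228 − 1] / r × (1+r) = £2,135,119.90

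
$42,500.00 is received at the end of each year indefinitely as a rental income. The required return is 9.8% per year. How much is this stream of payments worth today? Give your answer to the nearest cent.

Periodic rate r = 0.098 per year.
Level perpetuity: PV = PMT / r = 42,500 / (0.098) = $433,673.47.

$433,673.47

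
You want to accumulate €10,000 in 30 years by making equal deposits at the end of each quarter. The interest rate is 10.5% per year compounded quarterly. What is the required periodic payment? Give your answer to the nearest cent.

€12.26

Level ordinary annuity; solve FV = PMT × [((1+r)^n − 1)/r] for PMT.
Periodic rate r = 0.105/4 per quarter; n is counted in quarters.
With n = 120: PMT = 10,000 / ([((1+r)^n − 1)/r]) = €12.26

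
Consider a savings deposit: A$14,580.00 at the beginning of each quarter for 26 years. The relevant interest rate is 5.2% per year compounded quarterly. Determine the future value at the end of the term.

This is an annuity due: 104 deposits of A$14,580.00 at the beginning of each quarter.
Periodic rate r = 0.052/4 per quarter; n is counted in quarters.
FV = PMT × [((1+r)^n − 1)/r] × (1+r) = 14,580 × [(1+r)^104 − 1] / r × (1+r) = A$3,217,054.62

A$3,217,054.62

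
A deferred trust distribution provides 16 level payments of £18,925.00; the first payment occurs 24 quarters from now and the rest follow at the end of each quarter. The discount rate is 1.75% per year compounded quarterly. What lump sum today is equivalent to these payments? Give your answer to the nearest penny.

Ordinary annuity of 16 payments, first payment at period 24.
Periodic rate r = 0.0175/4 per quarter; n is counted in quarters.
The ordinary-annuity PV formula values the stream one period before the first payment (period 23); discount that back 23 periods:
PV₀ = 18,925 × [1 − (1+r)^−16] / r × (1+r)^−23 = £263,950.90

£263,950.90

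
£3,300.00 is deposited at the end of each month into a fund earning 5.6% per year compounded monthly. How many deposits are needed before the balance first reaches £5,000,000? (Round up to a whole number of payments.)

449 payments

Periodic rate r = 0.056/12 per month; n is counted in months.
Ordinary annuity FV: 5,000,000 = 3,300 × [((1+r)^n − 1)/r].
(1+r)^n = 1 + 5,000,000 × r / 3,300, so n = ln(1 + 5,000,000·r/3,300) / ln(1+r) = 448.52.
Round up to a whole number of payments: n = 449.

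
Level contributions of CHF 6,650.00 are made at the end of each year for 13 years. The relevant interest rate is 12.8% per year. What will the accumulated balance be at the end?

This is an ordinary annuity: 13 deposits of CHF 6,650.00 at the end of each year.
Periodic rate r = 0.128 per year.
FV = PMT × [((1+r)^n − 1)/r] = 6,650 × [(1+r)^13 − 1] / r = CHF 196,720.64

CHF 196,720.64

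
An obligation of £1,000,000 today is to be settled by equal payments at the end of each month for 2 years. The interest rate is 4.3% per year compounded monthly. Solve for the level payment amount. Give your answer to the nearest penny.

Level ordinary annuity; solve PV = PMT × [(1 − (1+r)^−n)/r] for PMT.
Periodic rate r = 0.043/12 per month; n is counted in months.
With n = 24: PMT = 1,000,000 / ([(1 − (1+r)^−n)/r]) = £43,558.57

£43,558.57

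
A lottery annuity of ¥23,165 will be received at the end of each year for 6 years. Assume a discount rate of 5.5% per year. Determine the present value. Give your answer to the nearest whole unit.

This is an ordinary annuity: 6 payments of ¥23,165 at the end of each year.
Periodic rate r = 0.055 per year.
PV = PMT × [(1 − (1+r)^−n)/r] = 23,165 × [1 − (1+r)^−6] / r = ¥115,721

¥115,721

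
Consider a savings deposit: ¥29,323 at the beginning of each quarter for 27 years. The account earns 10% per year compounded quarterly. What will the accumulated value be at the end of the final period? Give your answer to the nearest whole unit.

This is an annuity due: 108 deposits of ¥29,323 at the beginning of each quarter.
Periodic rate r = 0.1/4 per quarter; n is counted in quarters.
FV = PMT × [((1+r)^n − 1)/r] × (1+r) = 29,323 × [(1+r)^108 − 1] / r × (1+r) = ¥16,102,682

¥16,102,682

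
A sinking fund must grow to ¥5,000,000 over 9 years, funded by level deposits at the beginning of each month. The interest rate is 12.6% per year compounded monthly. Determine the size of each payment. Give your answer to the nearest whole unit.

¥24,862

Level annuity due; solve FV = PMT × [((1+r)^n − 1)/r] × (1+r) for PMT.
Periodic rate r = 0.126/12 per month; n is counted in months.
With n = 108: PMT = 5,000,000 / ([((1+r)^n − 1)/r] × (1+r)) = ¥24,862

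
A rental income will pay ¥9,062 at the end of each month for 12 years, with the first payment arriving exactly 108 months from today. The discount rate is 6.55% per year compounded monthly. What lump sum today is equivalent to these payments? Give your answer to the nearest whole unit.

¥503,844

Ordinary annuity of 144 payments, first payment at period 108.
Periodic rate r = 0.0655/12 per month; n is counted in months.
The ordinary-annuity PV formula values the stream one period before the first payment (period 107); discount that back 107 periods:
PV₀ = 9,062 × [1 − (1+r)^−144] / r × (1+r)^−107 = ¥503,844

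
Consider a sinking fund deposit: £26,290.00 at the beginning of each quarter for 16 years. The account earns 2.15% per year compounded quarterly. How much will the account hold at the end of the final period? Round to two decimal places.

This is an annuity due: 64 deposits of £26,290.00 at the beginning of each quarter.
Periodic rate r = 0.0215/4 per quarter; n is counted in quarters.
FV = PMT × [((1+r)^n − 1)/r] × (1+r) = 26,290 × [(1+r)^64 − 1] / r × (1+r) = £2,012,614.13

£2,012,614.13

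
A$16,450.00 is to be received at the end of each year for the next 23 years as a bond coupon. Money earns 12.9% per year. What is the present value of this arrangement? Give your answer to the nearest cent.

A$119,692.02

This is an ordinary annuity: 23 payments of A$16,450.00 at the end of each year.
Periodic rate r = 0.129 per year.
PV = PMT × [(1 − (1+r)^−n)/r] = 16,450 × [1 − (1+r)^−23] / r = A$119,692.02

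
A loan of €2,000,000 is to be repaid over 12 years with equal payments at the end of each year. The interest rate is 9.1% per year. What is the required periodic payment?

Level ordinary annuity; solve PV = PMT × [(1 − (1+r)^−n)/r] for PMT.
Periodic rate r = 0.091 per year.
With n = 12: PMT = 2,000,000 / ([(1 − (1+r)^−n)/r]) = €280,709.90

€280,709.90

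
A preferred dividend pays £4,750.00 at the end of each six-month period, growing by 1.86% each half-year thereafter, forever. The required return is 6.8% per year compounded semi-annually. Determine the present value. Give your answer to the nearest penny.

£308,441.56

Periodic rate r = 0.068/2 per half-year.
Growing perpetuity (Gordon): PV = PMT₁ / (r − g) = 4,750 / (r − 0.0186) = £308,441.56.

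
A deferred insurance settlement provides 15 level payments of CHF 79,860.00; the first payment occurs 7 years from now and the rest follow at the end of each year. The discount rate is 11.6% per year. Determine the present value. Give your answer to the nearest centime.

Ordinary annuity of 15 payments, first payment at period 7.
Periodic rate r = 0.116 per year.
The ordinary-annuity PV formula values the stream one period before the first payment (period 6); discount that back 6 periods:
PV₀ = 79,860 × [1 − (1+r)^−15] / r × (1+r)^−6 = CHF 287,663.00

CHF 287,663.00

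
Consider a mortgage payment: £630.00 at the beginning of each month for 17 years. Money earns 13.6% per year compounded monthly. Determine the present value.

This is an annuity due: 204 payments of £630.00 at the beginning of each month.
Periodic rate r = 0.136/12 per month; n is counted in months.
PV = PMT × [(1 − (1+r)^−n)/r] × (1+r) = 630 × [1 − (1+r)^−204] / r × (1+r) = £50,576.20

£50,576.20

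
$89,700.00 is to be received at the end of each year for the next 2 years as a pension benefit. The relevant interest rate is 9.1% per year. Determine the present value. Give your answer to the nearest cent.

$157,578.50

This is an ordinary annuity: 2 payments of $89,700.00 at the end of each year.
Periodic rate r = 0.091 per year.
PV = PMT × [(1 − (1+r)^−n)/r] = 89,700 × [1 − (1+r)^−2] / r = $157,578.50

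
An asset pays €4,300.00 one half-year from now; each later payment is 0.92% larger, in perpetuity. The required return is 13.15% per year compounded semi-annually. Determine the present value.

Periodic rate r = 0.1315/2 per half-year.
Growing perpetuity (Gordon): PV = PMT₁ / (r − g) = 4,300 / (r − 0.0092) = €76,038.90.

€76,038.90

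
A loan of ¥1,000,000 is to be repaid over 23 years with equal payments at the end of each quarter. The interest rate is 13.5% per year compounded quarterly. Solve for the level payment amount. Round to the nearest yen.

¥35,421

Level ordinary annuity; solve PV = PMT × [(1 − (1+r)^−n)/r] for PMT.
Periodic rate r = 0.135/4 per quarter; n is counted in quarters.
With n = 92: PMT = 1,000,000 / ([(1 − (1+r)^−n)/r]) = ¥35,421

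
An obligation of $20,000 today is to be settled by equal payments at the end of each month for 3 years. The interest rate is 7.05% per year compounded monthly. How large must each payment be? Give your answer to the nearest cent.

$618.00

Level ordinary annuity; solve PV = PMT × [(1 − (1+r)^−n)/r] for PMT.
Periodic rate r = 0.0705/12 per month; n is counted in months.
With n = 36: PMT = 20,000 / ([(1 − (1+r)^−n)/r]) = $618.00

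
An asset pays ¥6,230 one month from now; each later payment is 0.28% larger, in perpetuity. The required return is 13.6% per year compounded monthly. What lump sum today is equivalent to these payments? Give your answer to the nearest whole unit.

¥730,078

Periodic rate r = 0.136/12 per month.
Growing perpetuity (Gordon): PV = PMT₁ / (r − g) = 6,230 / (r − 0.0028) = ¥730,078.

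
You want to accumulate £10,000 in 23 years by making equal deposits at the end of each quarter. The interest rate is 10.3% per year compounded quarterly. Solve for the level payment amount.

£27.48

Level ordinary annuity; solve FV = PMT × [((1+r)^n − 1)/r] for PMT.
Periodic rate r = 0.103/4 per quarter; n is counted in quarters.
With n = 92: PMT = 10,000 / ([((1+r)^n − 1)/r]) = £27.48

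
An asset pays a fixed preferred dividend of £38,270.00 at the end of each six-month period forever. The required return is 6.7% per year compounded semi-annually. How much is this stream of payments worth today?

Periodic rate r = 0.067/2 per half-year.
Level perpetuity: PV = PMT / r = 38,270 / (0.067/2) = £1,142,388.06.

£1,142,388.06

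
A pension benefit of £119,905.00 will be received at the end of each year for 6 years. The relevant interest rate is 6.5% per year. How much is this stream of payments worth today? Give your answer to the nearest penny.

£580,461.73

This is an ordinary annuity: 6 payments of £119,905.00 at the end of each year.
Periodic rate r = 0.065 per year.
PV = PMT × [(1 − (1+r)^−n)/r] = 119,905 × [1 − (1+r)^−6] / r = £580,461.73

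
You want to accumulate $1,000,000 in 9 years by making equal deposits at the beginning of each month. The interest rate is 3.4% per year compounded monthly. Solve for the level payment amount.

$7,905.34

Level annuity due; solve FV = PMT × [((1+r)^n − 1)/r] × (1+r) for PMT.
Periodic rate r = 0.034/12 per month; n is counted in months.
With n = 108: PMT = 1,000,000 / ([((1+r)^n − 1)/r] × (1+r)) = $7,905.34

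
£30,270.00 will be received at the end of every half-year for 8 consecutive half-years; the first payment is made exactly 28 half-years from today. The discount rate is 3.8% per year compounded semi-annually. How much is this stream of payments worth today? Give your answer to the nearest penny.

£133,973.65

Ordinary annuity of 8 payments, first payment at period 28.
Periodic rate r = 0.038/2 per half-year; n is counted in half-years.
The ordinary-annuity PV formula values the stream one period before the first payment (period 27); discount that back 27 periods:
PV₀ = 30,270 × [1 − (1+r)^−8] / r × (1+r)^−27 = £133,973.65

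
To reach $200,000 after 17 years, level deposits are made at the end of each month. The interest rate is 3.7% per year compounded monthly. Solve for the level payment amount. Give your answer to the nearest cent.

Level ordinary annuity; solve FV = PMT × [((1+r)^n − 1)/r] for PMT.
Periodic rate r = 0.037/12 per month; n is counted in months.
With n = 204: PMT = 200,000 / ([((1+r)^n − 1)/r]) = $705.63

$705.63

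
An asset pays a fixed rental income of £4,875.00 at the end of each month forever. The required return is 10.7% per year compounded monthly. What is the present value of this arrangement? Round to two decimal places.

Periodic rate r = 0.107/12 per month.
Level perpetuity: PV = PMT / r = 4,875 / (0.107/12) = £546,728.97.

£546,728.97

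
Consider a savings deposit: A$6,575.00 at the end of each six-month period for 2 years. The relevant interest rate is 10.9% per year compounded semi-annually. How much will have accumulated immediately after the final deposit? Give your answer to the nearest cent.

A$28,529.21

This is an ordinary annuity: 4 deposits of A$6,575.00 at the end of each six-month period.
Periodic rate r = 0.109/2 per half-year; n is counted in half-years.
FV = PMT × [((1+r)^n − 1)/r] = 6,575 × [(1+r)^4 − 1] / r = A$28,529.21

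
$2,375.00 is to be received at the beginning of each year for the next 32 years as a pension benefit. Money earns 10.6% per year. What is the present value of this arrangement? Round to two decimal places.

$23,794.50

This is an annuity due: 32 payments of $2,375.00 at the beginning of each year.
Periodic rate r = 0.106 per year.
PV = PMT × [(1 − (1+r)^−n)/r] × (1+r) = 2,375 × [1 − (1+r)^−32] / r × (1+r) = $23,794.50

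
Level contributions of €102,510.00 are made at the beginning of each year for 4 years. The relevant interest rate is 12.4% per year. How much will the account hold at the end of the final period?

This is an annuity due: 4 deposits of €102,510.00 at the beginning of each year.
Periodic rate r = 0.124 per year.
FV = PMT × [((1+r)^n − 1)/r] × (1+r) = 102,510 × [(1+r)^4 − 1] / r × (1+r) = €553,915.81

€553,915.81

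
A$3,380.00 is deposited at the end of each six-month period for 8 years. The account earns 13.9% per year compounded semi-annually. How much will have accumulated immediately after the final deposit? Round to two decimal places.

A$93,870.07

This is an ordinary annuity: 16 deposits of A$3,380.00 at the end of each six-month period.
Periodic rate r = 0.139/2 per half-year; n is counted in half-years.
FV = PMT × [((1+r)^n − 1)/r] = 3,380 × [(1+r)^16 − 1] / r = A$93,870.07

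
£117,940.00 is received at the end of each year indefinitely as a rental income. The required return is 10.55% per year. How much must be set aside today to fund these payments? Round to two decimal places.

£1,117,914.69

Periodic rate r = 0.1055 per year.
Level perpetuity: PV = PMT / r = 117,940 / (0.1055) = £1,117,914.69.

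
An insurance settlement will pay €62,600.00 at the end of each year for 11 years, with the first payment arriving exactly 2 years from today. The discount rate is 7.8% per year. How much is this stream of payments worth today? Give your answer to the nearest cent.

Ordinary annuity of 11 payments, first payment at period 2.
Periodic rate r = 0.078 per year.
The ordinary-annuity PV formula values the stream one period before the first payment (period 1); discount that back 1 periods:
PV₀ = 62,600 × [1 − (1+r)^−11] / r × (1+r)^−1 = €418,615.93

€418,615.93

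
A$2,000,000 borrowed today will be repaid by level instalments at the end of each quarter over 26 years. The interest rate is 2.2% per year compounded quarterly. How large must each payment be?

A$25,303.69

Level ordinary annuity; solve PV = PMT × [(1 − (1+r)^−n)/r] for PMT.
Periodic rate r = 0.022/4 per quarter; n is counted in quarters.
With n = 104: PMT = 2,000,000 / ([(1 − (1+r)^−n)/r]) = A$25,303.69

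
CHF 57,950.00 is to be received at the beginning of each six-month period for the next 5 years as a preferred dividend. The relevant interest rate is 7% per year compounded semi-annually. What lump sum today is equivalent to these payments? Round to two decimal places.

CHF 498,815.43

This is an annuity due: 10 payments of CHF 57,950.00 at the beginning of each six-month period.
Periodic rate r = 0.07/2 per half-year; n is counted in half-years.
PV = PMT × [(1 − (1+r)^−n)/r] × (1+r) = 57,950 × [1 − (1+r)^−10] / r × (1+r) = CHF 498,815.43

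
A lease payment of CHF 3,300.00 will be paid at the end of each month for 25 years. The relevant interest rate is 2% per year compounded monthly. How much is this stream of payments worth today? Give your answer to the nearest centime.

CHF 778,569.36

This is an ordinary annuity: 300 payments of CHF 3,300.00 at the end of each month.
Periodic rate r = 0.02/12 per month; n is counted in months.
PV = PMT × [(1 − (1+r)^−n)/r] = 3,300 × [1 − (1+r)^−300] / r = CHF 778,569.36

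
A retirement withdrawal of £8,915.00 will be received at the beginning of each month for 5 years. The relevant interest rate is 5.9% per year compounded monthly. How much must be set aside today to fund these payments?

This is an annuity due: 60 payments of £8,915.00 at the beginning of each month.
Periodic rate r = 0.059/12 per month; n is counted in months.
PV = PMT × [(1 − (1+r)^−n)/r] × (1+r) = 8,915 × [1 − (1+r)^−60] / r × (1+r) = £464,517.04

£464,517.04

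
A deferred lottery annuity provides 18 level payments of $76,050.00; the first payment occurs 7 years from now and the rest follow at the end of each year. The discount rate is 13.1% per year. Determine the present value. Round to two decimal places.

Ordinary annuity of 18 payments, first payment at period 7.
Periodic rate r = 0.131 per year.
The ordinary-annuity PV formula values the stream one period before the first payment (period 6); discount that back 6 periods:
PV₀ = 76,050 × [1 − (1+r)^−18] / r × (1+r)^−6 = $247,115.40

$247,115.40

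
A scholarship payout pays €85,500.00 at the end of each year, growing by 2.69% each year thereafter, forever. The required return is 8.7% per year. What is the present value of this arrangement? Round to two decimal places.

Periodic rate r = 0.087 per year.
Growing perpetuity (Gordon): PV = PMT₁ / (r − g) = 85,500 / (r − 0.0269) = €1,422,628.95.

€1,422,628.95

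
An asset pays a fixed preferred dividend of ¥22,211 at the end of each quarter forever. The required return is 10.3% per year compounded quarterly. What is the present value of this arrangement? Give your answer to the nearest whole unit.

Periodic rate r = 0.103/4 per quarter.
Level perpetuity: PV = PMT / r = 22,211 / (0.103/4) = ¥862,563.

¥862,563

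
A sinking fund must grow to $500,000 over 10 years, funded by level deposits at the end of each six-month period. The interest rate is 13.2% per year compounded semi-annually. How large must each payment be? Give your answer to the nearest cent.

$12,739.29

Level ordinary annuity; solve FV = PMT × [((1+r)^n − 1)/r] for PMT.
Periodic rate r = 0.132/2 per half-year; n is counted in half-years.
With n = 20: PMT = 500,000 / ([((1+r)^n − 1)/r]) = $12,739.29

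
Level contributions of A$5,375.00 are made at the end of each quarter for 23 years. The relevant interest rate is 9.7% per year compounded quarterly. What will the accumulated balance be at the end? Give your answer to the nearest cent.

This is an ordinary annuity: 92 deposits of A$5,375.00 at the end of each quarter.
Periodic rate r = 0.097/4 per quarter; n is counted in quarters.
FV = PMT × [((1+r)^n − 1)/r] = 5,375 × [(1+r)^92 − 1] / r = A$1,787,518.31

A$1,787,518.31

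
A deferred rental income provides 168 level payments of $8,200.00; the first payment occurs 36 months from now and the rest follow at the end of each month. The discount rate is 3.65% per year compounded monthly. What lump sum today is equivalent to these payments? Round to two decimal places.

$968,737.68

Ordinary annuity of 168 payments, first payment at period 36.
Periodic rate r = 0.0365/12 per month; n is counted in months.
The ordinary-annuity PV formula values the stream one period before the first payment (period 35); discount that back 35 periods:
PV₀ = 8,200 × [1 − (1+r)^−168] / r × (1+r)^−35 = $968,737.68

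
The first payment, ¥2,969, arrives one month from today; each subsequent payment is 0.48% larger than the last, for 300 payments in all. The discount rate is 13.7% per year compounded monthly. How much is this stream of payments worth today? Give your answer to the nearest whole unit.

¥386,079

Periodic rate r = 0.137/12 per month; n is counted in months.
Growing ordinary annuity: PV = PMT₁ × [1 − ((1+g)/(1+r))^n] / (r − g) = 2,969 × [1 − ((1+0.0048)/(1+r))^300] / (r − 0.0048) = ¥386,079.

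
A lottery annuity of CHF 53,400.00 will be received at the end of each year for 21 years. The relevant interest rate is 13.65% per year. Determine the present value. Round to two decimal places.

CHF 364,573.93

This is an ordinary annuity: 21 payments of CHF 53,400.00 at the end of each year.
Periodic rate r = 0.1365 per year.
PV = PMT × [(1 − (1+r)^−n)/r] = 53,400 × [1 − (1+r)^−21] / r = CHF 364,573.93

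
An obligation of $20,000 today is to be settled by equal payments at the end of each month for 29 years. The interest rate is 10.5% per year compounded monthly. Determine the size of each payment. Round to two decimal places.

$183.87

Level ordinary annuity; solve PV = PMT × [(1 − (1+r)^−n)/r] for PMT.
Periodic rate r = 0.105/12 per month; n is counted in months.
With n = 348: PMT = 20,000 / ([(1 − (1+r)^−n)/r]) = $183.87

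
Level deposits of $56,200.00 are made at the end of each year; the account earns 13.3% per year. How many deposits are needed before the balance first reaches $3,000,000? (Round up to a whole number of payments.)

Periodic rate r = 0.133 per year.
Ordinary annuity FV: 3,000,000 = 56,200 × [((1+r)^n − 1)/r].
(1+r)^n = 1 + 3,000,000 × r / 56,200, so n = ln(1 + 3,000,000·r/56,200) / ln(1+r) = 16.75.
Round up to a whole number of payments: n = 17.

17 payments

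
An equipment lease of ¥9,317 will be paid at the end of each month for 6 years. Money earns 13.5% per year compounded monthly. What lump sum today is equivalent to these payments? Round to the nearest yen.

¥458,086

This is an ordinary annuity: 72 payments of ¥9,317 at the end of each month.
Periodic rate r = 0.135/12 per month; n is counted in months.
PV = PMT × [(1 − (1+r)^−n)/r] = 9,317 × [1 − (1+r)^−72] / r = ¥458,086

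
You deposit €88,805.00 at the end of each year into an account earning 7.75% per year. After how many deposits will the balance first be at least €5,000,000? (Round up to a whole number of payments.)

23 payments

Periodic rate r = 0.0775 per year.
Ordinary annuity FV: 5,000,000 = 88,805 × [((1+r)^n − 1)/r].
(1+r)^n = 1 + 5,000,000 × r / 88,805, so n = ln(1 + 5,000,000·r/88,805) / ln(1+r) = 22.50.
Round up to a whole number of payments: n = 23.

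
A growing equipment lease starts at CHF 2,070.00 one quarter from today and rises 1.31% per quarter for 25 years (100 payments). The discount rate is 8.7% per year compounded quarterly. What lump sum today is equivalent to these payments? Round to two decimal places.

CHF 137,042.74

Periodic rate r = 0.087/4 per quarter; n is counted in quarters.
Growing ordinary annuity: PV = PMT₁ × [1 − ((1+g)/(1+r))^n] / (r − g) = 2,070 × [1 − ((1+0.0131)/(1+r))^100] / (r − 0.0131) = CHF 137,042.74.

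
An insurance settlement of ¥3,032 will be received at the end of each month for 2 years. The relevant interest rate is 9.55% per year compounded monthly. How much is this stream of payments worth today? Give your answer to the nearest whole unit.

This is an ordinary annuity: 24 payments of ¥3,032 at the end of each month.
Periodic rate r = 0.0955/12 per month; n is counted in months.
PV = PMT × [(1 − (1+r)^−n)/r] = 3,032 × [1 − (1+r)^−24] / r = ¥66,003

¥66,003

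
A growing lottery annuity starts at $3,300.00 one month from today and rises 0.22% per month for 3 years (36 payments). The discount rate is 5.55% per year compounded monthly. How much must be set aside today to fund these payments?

$113,391.79

Periodic rate r = 0.0555/12 per month; n is counted in months.
Growing ordinary annuity: PV = PMT₁ × [1 − ((1+g)/(1+r))^n] / (r − g) = 3,300 × [1 − ((1+0.0022)/(1+r))^36] / (r − 0.0022) = $113,391.79.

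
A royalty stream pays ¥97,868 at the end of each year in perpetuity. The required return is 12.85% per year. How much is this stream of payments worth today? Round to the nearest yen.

Periodic rate r = 0.1285 per year.
Level perpetuity: PV = PMT / r = 97,868 / (0.1285) = ¥761,619.

¥761,619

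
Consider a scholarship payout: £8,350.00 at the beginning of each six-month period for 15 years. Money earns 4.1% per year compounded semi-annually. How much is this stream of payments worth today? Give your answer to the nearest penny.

£189,538.55

This is an annuity due: 30 payments of £8,350.00 at the beginning of each six-month period.
Periodic rate r = 0.041/2 per half-year; n is counted in half-years.
PV = PMT × [(1 − (1+r)^−n)/r] × (1+r) = 8,350 × [1 − (1+r)^−30] / r × (1+r) = £189,538.55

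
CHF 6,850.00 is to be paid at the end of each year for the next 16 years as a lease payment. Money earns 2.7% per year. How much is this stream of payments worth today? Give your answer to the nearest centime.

CHF 88,050.55

This is an ordinary annuity: 16 payments of CHF 6,850.00 at the end of each year.
Periodic rate r = 0.027 per year.
PV = PMT × [(1 − (1+r)^−n)/r] = 6,850 × [1 − (1+r)^−16] / r = CHF 88,050.55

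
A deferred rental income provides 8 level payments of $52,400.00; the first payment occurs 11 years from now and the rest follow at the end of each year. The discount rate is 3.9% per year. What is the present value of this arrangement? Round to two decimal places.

$241,636.87

Ordinary annuity of 8 payments, first payment at period 11.
Periodic rate r = 0.039 per year.
The ordinary-annuity PV formula values the stream one period before the first payment (period 10); discount that back 10 periods:
PV₀ = 52,400 × [1 − (1+r)^−8] / r × (1+r)^−10 = $241,636.87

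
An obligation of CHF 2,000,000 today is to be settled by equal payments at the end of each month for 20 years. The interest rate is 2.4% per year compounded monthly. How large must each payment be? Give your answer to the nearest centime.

Level ordinary annuity; solve PV = PMT × [(1 − (1+r)^−n)/r] for PMT.
Periodic rate r = 0.024/12 per month; n is counted in months.
With n = 240: PMT = 2,000,000 / ([(1 − (1+r)^−n)/r]) = CHF 10,500.89

CHF 10,500.89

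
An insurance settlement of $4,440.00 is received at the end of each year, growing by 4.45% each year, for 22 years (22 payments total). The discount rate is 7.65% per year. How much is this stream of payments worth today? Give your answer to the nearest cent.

$67,315.17

Periodic rate r = 0.0765 per year.
Growing ordinary annuity: PV = PMT₁ × [1 − ((1+g)/(1+r))^n] / (r − g) = 4,440 × [1 − ((1+0.0445)/(1+r))^22] / (r − 0.0445) = $67,315.17.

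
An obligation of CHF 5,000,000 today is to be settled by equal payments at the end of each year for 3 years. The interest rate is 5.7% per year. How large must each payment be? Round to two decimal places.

Level ordinary annuity; solve PV = PMT × [(1 − (1+r)^−n)/r] for PMT.
Periodic rate r = 0.057 per year.
With n = 3: PMT = 5,000,000 / ([(1 − (1+r)^−n)/r]) = CHF 1,860,175.73

CHF 1,860,175.73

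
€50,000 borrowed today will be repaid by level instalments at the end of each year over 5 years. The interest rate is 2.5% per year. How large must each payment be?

€10,762.34

Level ordinary annuity; solve PV = PMT × [(1 − (1+r)^−n)/r] for PMT.
Periodic rate r = 0.025 per year.
With n = 5: PMT = 50,000 / ([(1 − (1+r)^−n)/r]) = €10,762.34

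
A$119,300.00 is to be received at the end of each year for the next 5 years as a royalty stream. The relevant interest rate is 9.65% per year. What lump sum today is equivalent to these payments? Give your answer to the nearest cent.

A$456,313.70

This is an ordinary annuity: 5 payments of A$119,300.00 at the end of each year.
Periodic rate r = 0.0965 per year.
PV = PMT × [(1 − (1+r)^−n)/r] = 119,300 × [1 − (1+r)^−5] / r = A$456,313.70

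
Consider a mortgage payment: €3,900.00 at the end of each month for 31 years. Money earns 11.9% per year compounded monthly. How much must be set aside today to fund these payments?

This is an ordinary annuity: 372 payments of €3,900.00 at the end of each month.
Periodic rate r = 0.119/12 per month; n is counted in months.
PV = PMT × [(1 − (1+r)^−n)/r] = 3,900 × [1 − (1+r)^−372] / r = €383,266.29

€383,266.29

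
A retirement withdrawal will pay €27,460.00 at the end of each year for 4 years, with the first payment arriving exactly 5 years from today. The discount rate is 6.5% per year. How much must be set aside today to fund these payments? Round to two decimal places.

€73,124.67

Ordinary annuity of 4 payments, first payment at period 5.
Periodic rate r = 0.065 per year.
The ordinary-annuity PV formula values the stream one period before the first payment (period 4); discount that back 4 periods:
PV₀ = 27,460 × [1 − (1+r)^−4] / r × (1+r)^−4 = €73,124.67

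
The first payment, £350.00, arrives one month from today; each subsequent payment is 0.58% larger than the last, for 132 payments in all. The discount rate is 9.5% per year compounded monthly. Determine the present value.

Periodic rate r = 0.095/12 per month; n is counted in months.
Growing ordinary annuity: PV = PMT₁ × [1 − ((1+g)/(1+r))^n] / (r − g) = 350 × [1 − ((1+0.0058)/(1+r))^132] / (r − 0.0058) = £40,069.01.

£40,069.01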